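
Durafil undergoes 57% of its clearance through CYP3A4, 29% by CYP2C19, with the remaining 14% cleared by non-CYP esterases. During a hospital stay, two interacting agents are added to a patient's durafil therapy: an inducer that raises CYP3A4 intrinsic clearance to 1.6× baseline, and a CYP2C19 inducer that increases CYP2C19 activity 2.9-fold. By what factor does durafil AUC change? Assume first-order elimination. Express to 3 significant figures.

0.528

CYP3A4: 0.57 × 1.6 = 0.912
CYP2C19: 0.29 × 2.9 = 0.841
Other: 0.14 (unchanged)
Relative clearance = 0.912 + 0.841 + 0.14 = 1.893.
Net AUC ratio = 1 / 1.893 = 0.528.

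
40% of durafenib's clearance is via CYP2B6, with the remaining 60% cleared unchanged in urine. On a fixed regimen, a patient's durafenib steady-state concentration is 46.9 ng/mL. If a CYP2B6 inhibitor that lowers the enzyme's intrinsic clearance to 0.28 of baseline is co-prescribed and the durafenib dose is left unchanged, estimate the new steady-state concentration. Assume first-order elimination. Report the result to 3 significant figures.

The CYP2B6 pathway (40% of clearance) falls to 0.28× activity: 0.4 × 0.28 = 0.112.
Non-CYP routes (60%) are unchanged.
Relative clearance = 0.112 + 0.6 = 0.712.
New steady-state concentration = baseline ÷ relative clearance = 46.9 / 0.712 = 65.9 ng/mL.

65.9 ng/mL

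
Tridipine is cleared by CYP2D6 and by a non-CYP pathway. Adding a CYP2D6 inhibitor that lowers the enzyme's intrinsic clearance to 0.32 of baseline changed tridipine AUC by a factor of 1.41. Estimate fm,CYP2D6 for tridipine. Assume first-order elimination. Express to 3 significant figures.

0.428

CL'/CL = 1 / 1.41 = 0.7092
0.32·fm + (1 − fm) = 0.7092
fm = (0.7092 − 1) / (0.32 − 1) = 0.428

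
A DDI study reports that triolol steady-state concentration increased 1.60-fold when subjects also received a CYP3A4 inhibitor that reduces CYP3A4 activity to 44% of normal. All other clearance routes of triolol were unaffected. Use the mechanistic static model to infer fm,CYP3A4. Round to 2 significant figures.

0.67

CL'/CL = 1 / 1.60 = 0.625
0.44·fm + (1 − fm) = 0.625
fm = (0.625 − 1) / (0.44 − 1) = 0.67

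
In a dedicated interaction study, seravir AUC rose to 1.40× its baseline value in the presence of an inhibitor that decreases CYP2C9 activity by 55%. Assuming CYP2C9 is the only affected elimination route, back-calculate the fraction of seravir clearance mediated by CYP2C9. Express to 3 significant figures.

Let fm be the CYP2C9 fraction. New clearance relative to baseline = fm × 0.45 + (1 − fm).
AUC ratio = 1 / (new CL fraction), so new CL fraction = 1 / 1.40 = 0.7143.
fm × 0.45 + 1 − fm = 0.7143  ⇒  fm × (0.45 − 1) = −0.2857  ⇒  fm = 0.519.

0.519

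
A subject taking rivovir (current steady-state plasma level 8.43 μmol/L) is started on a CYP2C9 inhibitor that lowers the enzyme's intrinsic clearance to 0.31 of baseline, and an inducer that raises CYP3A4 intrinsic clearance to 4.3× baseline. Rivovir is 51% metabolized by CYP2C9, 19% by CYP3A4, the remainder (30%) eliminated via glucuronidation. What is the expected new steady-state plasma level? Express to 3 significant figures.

The CYP2C9 pathway (51% of clearance) drops to 0.31× activity: 0.51 × 0.31 = 0.1581.
The CYP3A4 pathway (19% of clearance) is boosted to 4.3× activity: 0.19 × 4.3 = 0.817.
Non-CYP routes (30%) are unchanged.
New clearance relative to baseline: 0.1581 + 0.817 + 0.3 = 1.2751.
Dividing the baseline by the relative clearance: 8.43 / 1.2751 = 6.61 μmol/L.

6.61 μmol/L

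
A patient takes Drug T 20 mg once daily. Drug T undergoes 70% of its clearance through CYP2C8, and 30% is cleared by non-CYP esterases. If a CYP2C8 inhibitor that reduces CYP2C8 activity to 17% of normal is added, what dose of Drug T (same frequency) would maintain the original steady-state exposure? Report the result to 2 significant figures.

The CYP2C8 pathway (70% of clearance) falls to 0.17× activity: 0.7 × 0.17 = 0.119.
Non-CYP routes (30%) are unchanged.
CL_new/CL_old = 0.119 + 0.3 = 0.419.
Exposure is unchanged when dose changes in proportion to clearance. New dose = 20 mg × 0.419 = 8.4 mg.

8.4 mg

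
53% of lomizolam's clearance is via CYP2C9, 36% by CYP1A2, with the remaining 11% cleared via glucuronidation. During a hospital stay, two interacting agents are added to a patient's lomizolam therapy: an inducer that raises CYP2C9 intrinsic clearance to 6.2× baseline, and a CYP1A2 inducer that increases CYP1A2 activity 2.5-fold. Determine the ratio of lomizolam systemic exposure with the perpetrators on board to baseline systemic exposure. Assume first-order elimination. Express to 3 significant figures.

0.233

The CYP2C9 pathway (53% of clearance) is boosted to 6.2× activity: 0.53 × 6.2 = 3.286.
The CYP1A2 pathway (36% of clearance) rises to 2.5× activity: 0.36 × 2.5 = 0.9.
The remaining 11% of clearance is unaffected.
New clearance relative to baseline: 3.286 + 0.9 + 0.11 = 4.296.
Systemic exposure ∝ 1/CL: fold-change = 1 / 4.296 = 0.233.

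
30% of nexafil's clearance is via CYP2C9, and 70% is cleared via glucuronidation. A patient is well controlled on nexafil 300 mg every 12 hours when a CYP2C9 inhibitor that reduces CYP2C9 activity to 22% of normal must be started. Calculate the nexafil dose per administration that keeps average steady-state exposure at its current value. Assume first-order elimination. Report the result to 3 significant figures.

230 mg

The CYP2C9 pathway (30% of clearance) is reduced to 0.22× activity: 0.3 × 0.22 = 0.066.
Non-CYP routes (70%) are unchanged.
Relative clearance = 0.066 + 0.7 = 0.766.
To maintain the same steady-state level, dose must scale with clearance: new dose = 300 × 0.766 = 230 mg.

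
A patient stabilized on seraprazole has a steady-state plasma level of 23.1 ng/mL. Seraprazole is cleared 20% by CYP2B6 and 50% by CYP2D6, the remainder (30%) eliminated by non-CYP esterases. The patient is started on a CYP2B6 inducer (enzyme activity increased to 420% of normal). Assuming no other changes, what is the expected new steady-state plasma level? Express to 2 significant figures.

14 ng/mL

The CYP2B6 pathway (20% of clearance) rises to 4.2× activity: 0.2 × 4.2 = 0.84.
CYP2D6 (50%) and the residual 30% are unaffected.
Relative clearance = 0.84 + 0.5 + 0.3 = 1.64.
New steady-state plasma level = baseline ÷ relative clearance = 23.1 / 1.64 = 14 ng/mL.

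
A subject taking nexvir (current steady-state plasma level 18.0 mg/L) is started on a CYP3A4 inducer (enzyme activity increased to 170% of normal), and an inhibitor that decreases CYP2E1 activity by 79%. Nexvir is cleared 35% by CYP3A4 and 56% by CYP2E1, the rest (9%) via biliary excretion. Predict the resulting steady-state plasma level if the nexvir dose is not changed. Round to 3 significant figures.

The CYP3A4 pathway (35% of clearance) rises to 1.7× activity: 0.35 × 1.7 = 0.595.
The CYP2E1 pathway (56% of clearance) falls to 0.21× activity: 0.56 × 0.21 = 0.1176.
The remaining 9% of clearance is unaffected.
New clearance relative to baseline: 0.595 + 0.1176 + 0.09 = 0.8026.
Steady-state plasma level ∝ 1/CL: new value = 18.0 / 0.8026 = 22.4 mg/L.

22.4 mg/L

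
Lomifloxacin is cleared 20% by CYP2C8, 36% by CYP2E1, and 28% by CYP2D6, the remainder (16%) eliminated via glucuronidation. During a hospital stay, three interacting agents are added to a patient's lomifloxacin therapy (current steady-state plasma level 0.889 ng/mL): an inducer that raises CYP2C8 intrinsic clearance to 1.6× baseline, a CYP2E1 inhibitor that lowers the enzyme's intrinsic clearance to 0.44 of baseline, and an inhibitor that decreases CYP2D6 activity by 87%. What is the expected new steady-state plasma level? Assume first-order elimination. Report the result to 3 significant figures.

1.32 ng/mL

The CYP2C8 pathway (20% of clearance) rises to 1.6× activity: 0.2 × 1.6 = 0.32.
The CYP2E1 pathway (36% of clearance) falls to 0.44× activity: 0.36 × 0.44 = 0.1584.
The CYP2D6 pathway (28% of clearance) drops to 0.13× activity: 0.28 × 0.13 = 0.0364.
The remaining 16% of clearance is unaffected.
New clearance relative to baseline: 0.32 + 0.1584 + 0.0364 + 0.16 = 0.6748.
Dividing the baseline by the relative clearance: 0.889 / 0.6748 = 1.32 ng/mL.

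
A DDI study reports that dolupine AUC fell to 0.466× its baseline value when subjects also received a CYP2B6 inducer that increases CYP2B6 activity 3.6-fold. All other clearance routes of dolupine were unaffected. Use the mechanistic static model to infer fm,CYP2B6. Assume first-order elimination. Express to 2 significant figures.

CL'/CL = 1 / 0.466 = 2.146
3.6·fm + (1 − fm) = 2.146
fm = (2.146 − 1) / (3.6 − 1) = 0.44

0.44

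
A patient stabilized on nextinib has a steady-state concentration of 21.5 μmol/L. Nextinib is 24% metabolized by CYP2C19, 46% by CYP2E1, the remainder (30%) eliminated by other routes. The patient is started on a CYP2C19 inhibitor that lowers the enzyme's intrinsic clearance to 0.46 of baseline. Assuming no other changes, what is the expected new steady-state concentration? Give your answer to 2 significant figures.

25 μmol/L

The CYP2C19 pathway (24% of clearance) falls to 0.46× activity: 0.24 × 0.46 = 0.1104.
CYP2E1 (46%) and the residual 30% are unaffected.
New clearance relative to baseline: 0.1104 + 0.46 + 0.3 = 0.8704.
Steady-state concentration ∝ 1/CL, so new value = 21.5 / 0.8704 = 25 μmol/L.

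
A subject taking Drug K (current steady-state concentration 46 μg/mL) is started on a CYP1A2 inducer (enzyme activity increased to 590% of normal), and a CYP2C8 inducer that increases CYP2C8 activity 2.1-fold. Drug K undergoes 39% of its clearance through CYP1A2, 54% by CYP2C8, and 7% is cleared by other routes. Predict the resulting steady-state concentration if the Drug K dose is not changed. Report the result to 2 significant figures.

CYP1A2: 0.39 × 5.9 = 2.301
CYP2C8: 0.54 × 2.1 = 1.134
Other: 0.07 (unchanged)
Relative clearance = 2.301 + 1.134 + 0.07 = 3.505.
Steady-state concentration ∝ 1/CL: new value = 46 / 3.505 = 13 μg/mL.

13 μg/mL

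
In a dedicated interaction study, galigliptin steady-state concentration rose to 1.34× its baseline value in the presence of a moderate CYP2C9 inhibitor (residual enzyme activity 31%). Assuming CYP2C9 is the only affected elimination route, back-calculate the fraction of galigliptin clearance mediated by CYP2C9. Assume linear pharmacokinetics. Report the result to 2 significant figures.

CL'/CL = 1 / 1.34 = 0.7463
0.31·fm + (1 − fm) = 0.7463
fm = (0.7463 − 1) / (0.31 − 1) = 0.37

0.37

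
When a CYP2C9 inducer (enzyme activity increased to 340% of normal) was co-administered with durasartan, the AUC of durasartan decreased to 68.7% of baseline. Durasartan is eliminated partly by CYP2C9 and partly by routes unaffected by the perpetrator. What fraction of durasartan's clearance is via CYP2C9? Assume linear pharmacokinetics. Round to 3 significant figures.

0.190

CL'/CL = 1 / 0.687 = 1.456
3.4·fm + (1 − fm) = 1.456
fm = (1.456 − 1) / (3.4 − 1) = 0.190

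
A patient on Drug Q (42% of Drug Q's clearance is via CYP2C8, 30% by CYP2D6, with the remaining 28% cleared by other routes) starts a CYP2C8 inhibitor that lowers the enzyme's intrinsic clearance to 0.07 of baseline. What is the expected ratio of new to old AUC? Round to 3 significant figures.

1.64

CYP2C8: 0.42 × 0.07 = 0.0294
CYP2D6: 0.3 (unchanged)
Other: 0.28 (unchanged)
New clearance relative to baseline: 0.0294 + 0.3 + 0.28 = 0.6094.
Since AUC ∝ 1/CL, the ratio is 1 / 0.6094 = 1.64.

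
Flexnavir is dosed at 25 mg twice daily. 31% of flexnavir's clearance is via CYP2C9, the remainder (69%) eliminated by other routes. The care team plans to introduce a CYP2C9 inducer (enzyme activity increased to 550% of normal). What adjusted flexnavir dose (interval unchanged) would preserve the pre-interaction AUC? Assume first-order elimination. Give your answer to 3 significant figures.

The CYP2C9 pathway (31% of clearance) is boosted to 5.5× activity: 0.31 × 5.5 = 1.705.
Non-CYP routes (69%) are unchanged.
CL_new/CL_old = 1.705 + 0.69 = 2.395.
Css,avg = (dose rate)/CL, so holding Css fixed requires dose ∝ CL: 25 × 2.395 = 59.9 mg.

59.9 mg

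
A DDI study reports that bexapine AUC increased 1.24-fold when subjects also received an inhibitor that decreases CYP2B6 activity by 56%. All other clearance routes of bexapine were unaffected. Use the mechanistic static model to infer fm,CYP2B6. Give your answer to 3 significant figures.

CL'/CL = 1 / 1.24 = 0.8065
0.44·fm + (1 − fm) = 0.8065
fm = (0.8065 − 1) / (0.44 − 1) = 0.346

0.346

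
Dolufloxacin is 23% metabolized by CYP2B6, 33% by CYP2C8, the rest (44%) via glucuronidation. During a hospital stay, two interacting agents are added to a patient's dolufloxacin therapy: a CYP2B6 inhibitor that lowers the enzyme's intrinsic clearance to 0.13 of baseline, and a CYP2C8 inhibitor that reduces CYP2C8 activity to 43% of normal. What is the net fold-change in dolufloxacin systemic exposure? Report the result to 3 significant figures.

The CYP2B6 pathway (23% of clearance) drops to 0.13× activity: 0.23 × 0.13 = 0.0299.
The CYP2C8 pathway (33% of clearance) falls to 0.43× activity: 0.33 × 0.43 = 0.1419.
The remaining 44% of clearance is unaffected.
New clearance relative to baseline: 0.0299 + 0.1419 + 0.44 = 0.6118.
Systemic exposure ∝ 1/CL: fold-change = 1 / 0.6118 = 1.63.

1.63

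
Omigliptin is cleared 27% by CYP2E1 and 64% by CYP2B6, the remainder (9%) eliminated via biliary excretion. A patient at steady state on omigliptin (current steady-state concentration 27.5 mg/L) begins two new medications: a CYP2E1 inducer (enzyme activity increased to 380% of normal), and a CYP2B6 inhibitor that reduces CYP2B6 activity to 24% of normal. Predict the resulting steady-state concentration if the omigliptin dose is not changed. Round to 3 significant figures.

21.7 mg/L

CYP2E1: 0.27 × 3.8 = 1.026
CYP2B6: 0.64 × 0.24 = 0.1536
Other: 0.09 (unchanged)
Relative clearance = 1.026 + 0.1536 + 0.09 = 1.2696.
New steady-state concentration = 27.5 / 1.2696 = 21.7 mg/L (concentration scales inversely with clearance).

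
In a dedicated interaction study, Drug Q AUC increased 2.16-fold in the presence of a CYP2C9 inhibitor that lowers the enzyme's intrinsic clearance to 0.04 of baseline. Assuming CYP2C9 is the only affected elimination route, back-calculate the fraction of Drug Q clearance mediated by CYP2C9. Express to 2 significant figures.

0.56

Write x for the fraction cleared via CYP2C9. The observed AUC change means clearance fell to 1/2.16 = 0.463 of baseline.
Setting x·0.04 + (1 − x) = 0.463 and solving: x = (0.463 − 1)/(0.04 − 1) = 0.56.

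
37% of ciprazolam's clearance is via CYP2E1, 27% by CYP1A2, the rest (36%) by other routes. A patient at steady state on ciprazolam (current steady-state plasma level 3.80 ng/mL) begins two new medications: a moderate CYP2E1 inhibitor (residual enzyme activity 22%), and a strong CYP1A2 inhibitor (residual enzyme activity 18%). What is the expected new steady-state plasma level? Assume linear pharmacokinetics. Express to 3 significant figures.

The CYP2E1 pathway (37% of clearance) drops to 0.22× activity: 0.37 × 0.22 = 0.0814.
The CYP1A2 pathway (27% of clearance) falls to 0.18× activity: 0.27 × 0.18 = 0.0486.
The remaining 36% of clearance is unaffected.
CL_new/CL_old = 0.0814 + 0.0486 + 0.36 = 0.49.
Dividing the baseline by the relative clearance: 3.80 / 0.49 = 7.76 ng/mL.

7.76 ng/mL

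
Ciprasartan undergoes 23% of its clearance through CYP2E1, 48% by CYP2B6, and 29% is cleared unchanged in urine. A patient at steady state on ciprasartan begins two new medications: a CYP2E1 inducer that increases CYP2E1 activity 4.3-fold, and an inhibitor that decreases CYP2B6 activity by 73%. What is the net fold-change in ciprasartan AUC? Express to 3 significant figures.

0.710

The CYP2E1 pathway (23% of clearance) increases to 4.3× activity: 0.23 × 4.3 = 0.989.
The CYP2B6 pathway (48% of clearance) is reduced to 0.27× activity: 0.48 × 0.27 = 0.1296.
The remaining 29% of clearance is unaffected.
New clearance relative to baseline: 0.989 + 0.1296 + 0.29 = 1.4086.
Because AUC varies inversely with clearance, the combined effect is 1 / 1.4086 = 0.710.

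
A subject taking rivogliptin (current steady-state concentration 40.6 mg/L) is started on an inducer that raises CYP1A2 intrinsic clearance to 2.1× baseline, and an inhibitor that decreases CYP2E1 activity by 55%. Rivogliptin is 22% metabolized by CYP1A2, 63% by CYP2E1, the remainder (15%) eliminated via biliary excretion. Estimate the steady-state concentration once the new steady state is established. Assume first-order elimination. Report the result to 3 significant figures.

45.3 mg/L

CYP1A2: 0.22 × 2.1 = 0.462
CYP2E1: 0.63 × 0.45 = 0.2835
Other: 0.15 (unchanged)
Relative clearance = 0.462 + 0.2835 + 0.15 = 0.8955.
New steady-state concentration = 40.6 / 0.8955 = 45.3 mg/L (concentration scales inversely with clearance).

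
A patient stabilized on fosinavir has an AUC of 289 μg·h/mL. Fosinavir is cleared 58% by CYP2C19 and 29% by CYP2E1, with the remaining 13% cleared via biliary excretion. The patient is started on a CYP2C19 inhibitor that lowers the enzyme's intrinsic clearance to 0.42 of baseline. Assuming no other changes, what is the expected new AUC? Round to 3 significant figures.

The CYP2C19 pathway (58% of clearance) falls to 0.42× activity: 0.58 × 0.42 = 0.2436.
CYP2E1 (29%) and the residual 13% are unaffected.
Relative clearance = 0.2436 + 0.29 + 0.13 = 0.6636.
AUC ∝ 1/CL, so new value = 289 / 0.6636 = 436 μg·h/mL.

436 μg·h/mL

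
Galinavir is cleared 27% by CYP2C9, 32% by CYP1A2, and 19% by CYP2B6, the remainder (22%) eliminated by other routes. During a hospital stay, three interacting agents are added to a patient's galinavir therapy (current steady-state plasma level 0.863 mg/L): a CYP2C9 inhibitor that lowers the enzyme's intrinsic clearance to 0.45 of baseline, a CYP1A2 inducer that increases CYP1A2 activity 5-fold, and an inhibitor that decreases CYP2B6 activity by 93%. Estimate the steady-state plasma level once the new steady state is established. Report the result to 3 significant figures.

0.441 mg/L

CYP2C9: 0.27 × 0.45 = 0.1215
CYP1A2: 0.32 × 5 = 1.6
CYP2B6: 0.19 × 0.07 = 0.0133
Other: 0.22 (unchanged)
New clearance relative to baseline: 0.1215 + 1.6 + 0.0133 + 0.22 = 1.9548.
New steady-state plasma level = 0.863 / 1.9548 = 0.441 mg/L (concentration scales inversely with clearance).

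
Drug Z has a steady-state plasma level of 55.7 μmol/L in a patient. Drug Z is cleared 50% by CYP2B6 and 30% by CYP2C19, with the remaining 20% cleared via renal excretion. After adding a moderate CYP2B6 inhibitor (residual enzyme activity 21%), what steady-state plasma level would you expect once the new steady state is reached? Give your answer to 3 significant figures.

CYP2B6: 0.5 × 0.21 = 0.105
CYP2C19: 0.3 (unchanged)
Other: 0.2 (unchanged)
New clearance relative to baseline: 0.105 + 0.3 + 0.2 = 0.605.
New steady-state plasma level = baseline ÷ relative clearance = 55.7 / 0.605 = 92.1 μmol/L.

92.1 μmol/L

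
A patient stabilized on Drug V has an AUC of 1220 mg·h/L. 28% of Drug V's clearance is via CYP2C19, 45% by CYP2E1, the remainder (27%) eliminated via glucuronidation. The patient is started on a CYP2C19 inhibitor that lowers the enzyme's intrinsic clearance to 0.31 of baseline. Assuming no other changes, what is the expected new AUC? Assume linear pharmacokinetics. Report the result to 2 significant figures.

The CYP2C19 pathway (28% of clearance) is reduced to 0.31× activity: 0.28 × 0.31 = 0.0868.
CYP2E1 (45%) and the residual 27% are unaffected.
Relative clearance = 0.0868 + 0.45 + 0.27 = 0.8068.
New AUC = baseline ÷ relative clearance = 1220 / 0.8068 = 1.5 × 10³ mg·h/L.

1.5 × 10³ mg·h/L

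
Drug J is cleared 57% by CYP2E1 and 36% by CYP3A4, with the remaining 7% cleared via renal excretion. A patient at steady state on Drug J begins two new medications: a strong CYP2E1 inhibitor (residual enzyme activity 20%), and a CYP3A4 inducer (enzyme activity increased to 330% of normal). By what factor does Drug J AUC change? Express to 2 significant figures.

CYP2E1: 0.57 × 0.2 = 0.114
CYP3A4: 0.36 × 3.3 = 1.188
Other: 0.07 (unchanged)
New clearance relative to baseline: 0.114 + 1.188 + 0.07 = 1.372.
Net AUC ratio = 1 / 1.372 = 0.73.

0.73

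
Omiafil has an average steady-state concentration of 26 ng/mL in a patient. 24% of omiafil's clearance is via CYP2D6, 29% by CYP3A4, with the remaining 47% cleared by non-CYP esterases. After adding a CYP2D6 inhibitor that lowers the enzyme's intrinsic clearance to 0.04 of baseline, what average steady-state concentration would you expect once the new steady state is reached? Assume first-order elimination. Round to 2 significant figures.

The CYP2D6 pathway (24% of clearance) falls to 0.04× activity: 0.24 × 0.04 = 0.0096.
CYP3A4 (29%) and the residual 47% are unaffected.
CL_new/CL_old = 0.0096 + 0.29 + 0.47 = 0.7696.
New average steady-state concentration = baseline ÷ relative clearance = 26 / 0.7696 = 34 ng/mL.

34 ng/mL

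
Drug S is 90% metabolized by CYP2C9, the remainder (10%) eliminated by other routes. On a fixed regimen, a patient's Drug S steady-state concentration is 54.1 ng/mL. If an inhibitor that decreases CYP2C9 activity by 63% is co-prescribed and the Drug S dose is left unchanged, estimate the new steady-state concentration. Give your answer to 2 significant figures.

1.2 × 10² ng/mL

The CYP2C9 pathway (90% of clearance) is reduced to 0.37× activity: 0.9 × 0.37 = 0.333.
Non-CYP routes (10%) are unchanged.
Relative clearance = 0.333 + 0.1 = 0.433.
New steady-state concentration = baseline ÷ relative clearance = 54.1 / 0.433 = 1.2 × 10² ng/mL.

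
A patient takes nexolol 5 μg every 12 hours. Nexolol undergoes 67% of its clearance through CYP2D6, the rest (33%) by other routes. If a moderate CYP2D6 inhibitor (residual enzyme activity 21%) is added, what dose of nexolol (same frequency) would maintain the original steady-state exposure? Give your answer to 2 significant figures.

2.4 μg

CYP2D6: 0.67 × 0.21 = 0.1407
Other: 0.33 (unchanged)
CL_new/CL_old = 0.1407 + 0.33 = 0.4707.
To maintain the same steady-state level, dose must scale with clearance: new dose = 5 × 0.4707 = 2.4 μg.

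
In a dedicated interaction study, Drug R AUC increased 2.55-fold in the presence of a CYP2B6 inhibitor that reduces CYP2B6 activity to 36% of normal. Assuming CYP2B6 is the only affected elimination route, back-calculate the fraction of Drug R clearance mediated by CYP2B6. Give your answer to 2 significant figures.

0.95

CL'/CL = 1 / 2.55 = 0.3922
0.36·fm + (1 − fm) = 0.3922
fm = (0.3922 − 1) / (0.36 − 1) = 0.95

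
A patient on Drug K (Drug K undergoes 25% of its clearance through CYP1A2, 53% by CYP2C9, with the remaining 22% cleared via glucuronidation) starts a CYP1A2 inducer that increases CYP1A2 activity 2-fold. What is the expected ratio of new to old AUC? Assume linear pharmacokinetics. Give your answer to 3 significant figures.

CYP1A2: 0.25 × 2 = 0.5
CYP2C9: 0.53 (unchanged)
Other: 0.22 (unchanged)
New clearance relative to baseline: 0.5 + 0.53 + 0.22 = 1.25.
AUC is inversely proportional to clearance, so the fold-change is 1 / 1.25 = 0.800.

0.800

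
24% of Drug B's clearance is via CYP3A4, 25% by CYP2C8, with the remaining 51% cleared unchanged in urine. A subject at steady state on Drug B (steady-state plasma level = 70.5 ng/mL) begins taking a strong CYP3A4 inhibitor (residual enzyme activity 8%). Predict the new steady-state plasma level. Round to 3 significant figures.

90.5 ng/mL

The CYP3A4 pathway (24% of clearance) is reduced to 0.08× activity: 0.24 × 0.08 = 0.0192.
CYP2C8 (25%) and the residual 51% are unaffected.
Relative clearance = 0.0192 + 0.25 + 0.51 = 0.7792.
Steady-state plasma level ∝ 1/CL, so new value = 70.5 / 0.7792 = 90.5 ng/mL.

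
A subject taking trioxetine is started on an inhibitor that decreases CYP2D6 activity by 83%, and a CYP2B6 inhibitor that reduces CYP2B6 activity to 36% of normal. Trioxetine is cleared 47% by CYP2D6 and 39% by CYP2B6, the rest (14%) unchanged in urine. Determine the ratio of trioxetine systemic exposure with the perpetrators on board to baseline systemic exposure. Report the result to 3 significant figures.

CYP2D6: 0.47 × 0.17 = 0.0799
CYP2B6: 0.39 × 0.36 = 0.1404
Other: 0.14 (unchanged)
CL_new/CL_old = 0.0799 + 0.1404 + 0.14 = 0.3603.
Systemic exposure ∝ 1/CL: fold-change = 1 / 0.3603 = 2.78.

2.78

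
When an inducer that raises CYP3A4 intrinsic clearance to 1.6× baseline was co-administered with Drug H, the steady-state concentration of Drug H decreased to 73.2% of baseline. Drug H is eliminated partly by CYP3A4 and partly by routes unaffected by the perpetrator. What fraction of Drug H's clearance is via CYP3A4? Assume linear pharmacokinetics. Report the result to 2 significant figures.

Let fm be the CYP3A4 fraction. New clearance relative to baseline = fm × 1.6 + (1 − fm).
Steady-state concentration ratio = 1 / (new CL fraction), so new CL fraction = 1 / 0.732 = 1.366.
fm × 1.6 + 1 − fm = 1.366  ⇒  fm × (1.6 − 1) = 0.3661  ⇒  fm = 0.61.

0.61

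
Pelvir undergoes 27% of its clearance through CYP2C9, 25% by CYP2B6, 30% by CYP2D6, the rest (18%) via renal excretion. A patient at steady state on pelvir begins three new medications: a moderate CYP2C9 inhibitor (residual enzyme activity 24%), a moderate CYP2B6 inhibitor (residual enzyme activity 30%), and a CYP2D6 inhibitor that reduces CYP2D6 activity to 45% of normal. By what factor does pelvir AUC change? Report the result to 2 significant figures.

The CYP2C9 pathway (27% of clearance) falls to 0.24× activity: 0.27 × 0.24 = 0.0648.
The CYP2B6 pathway (25% of clearance) drops to 0.3× activity: 0.25 × 0.3 = 0.075.
The CYP2D6 pathway (30% of clearance) is reduced to 0.45× activity: 0.3 × 0.45 = 0.135.
The remaining 18% of clearance is unaffected.
Relative clearance = 0.0648 + 0.075 + 0.135 + 0.18 = 0.4548.
AUC ∝ 1/CL: fold-change = 1 / 0.4548 = 2.2.

2.2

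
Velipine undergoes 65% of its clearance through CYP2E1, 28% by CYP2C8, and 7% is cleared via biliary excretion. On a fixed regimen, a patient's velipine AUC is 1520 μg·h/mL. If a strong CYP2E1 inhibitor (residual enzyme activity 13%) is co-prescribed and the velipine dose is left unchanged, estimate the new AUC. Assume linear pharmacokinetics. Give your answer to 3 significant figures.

3.50 × 10³ μg·h/mL

The CYP2E1 pathway (65% of clearance) is reduced to 0.13× activity: 0.65 × 0.13 = 0.0845.
CYP2C8 (28%) and the residual 7% are unaffected.
Relative clearance = 0.0845 + 0.28 + 0.07 = 0.4345.
New AUC = baseline ÷ relative clearance = 1520 / 0.4345 = 3.50 × 10³ μg·h/mL.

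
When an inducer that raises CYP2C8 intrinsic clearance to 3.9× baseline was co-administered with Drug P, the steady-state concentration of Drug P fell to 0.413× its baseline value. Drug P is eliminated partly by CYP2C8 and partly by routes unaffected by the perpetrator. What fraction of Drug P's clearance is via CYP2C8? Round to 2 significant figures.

Let fm be the CYP2C8 fraction. New clearance relative to baseline = fm × 3.9 + (1 − fm).
Steady-state concentration ratio = 1 / (new CL fraction), so new CL fraction = 1 / 0.413 = 2.421.
fm × 3.9 + 1 − fm = 2.421  ⇒  fm × (3.9 − 1) = 1.421  ⇒  fm = 0.49.

0.49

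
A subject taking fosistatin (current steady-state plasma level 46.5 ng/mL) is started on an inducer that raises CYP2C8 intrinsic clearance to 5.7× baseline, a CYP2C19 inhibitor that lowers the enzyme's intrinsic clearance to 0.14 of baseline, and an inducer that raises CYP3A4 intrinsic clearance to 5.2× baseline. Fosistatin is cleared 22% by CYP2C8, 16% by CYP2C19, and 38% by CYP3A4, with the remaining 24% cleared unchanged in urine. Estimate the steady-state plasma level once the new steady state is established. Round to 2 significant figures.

13 ng/mL

CYP2C8: 0.22 × 5.7 = 1.254
CYP2C19: 0.16 × 0.14 = 0.0224
CYP3A4: 0.38 × 5.2 = 1.976
Other: 0.24 (unchanged)
New clearance relative to baseline: 1.254 + 0.0224 + 1.976 + 0.24 = 3.4924.
Dividing the baseline by the relative clearance: 46.5 / 3.4924 = 13 ng/mL.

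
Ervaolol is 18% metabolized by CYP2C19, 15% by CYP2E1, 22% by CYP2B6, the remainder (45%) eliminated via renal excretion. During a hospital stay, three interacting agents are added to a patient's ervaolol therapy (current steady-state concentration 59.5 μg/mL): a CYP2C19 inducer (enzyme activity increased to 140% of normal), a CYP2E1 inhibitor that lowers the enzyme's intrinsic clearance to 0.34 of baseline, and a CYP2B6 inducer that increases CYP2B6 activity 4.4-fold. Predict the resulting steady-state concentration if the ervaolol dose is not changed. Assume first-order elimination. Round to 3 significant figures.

34.6 μg/mL

The CYP2C19 pathway (18% of clearance) rises to 1.4× activity: 0.18 × 1.4 = 0.252.
The CYP2E1 pathway (15% of clearance) drops to 0.34× activity: 0.15 × 0.34 = 0.051.
The CYP2B6 pathway (22% of clearance) rises to 4.4× activity: 0.22 × 4.4 = 0.968.
Non-CYP routes (45%) are unchanged.
CL_new/CL_old = 0.252 + 0.051 + 0.968 + 0.45 = 1.721.
Dividing the baseline by the relative clearance: 59.5 / 1.721 = 34.6 μg/mL.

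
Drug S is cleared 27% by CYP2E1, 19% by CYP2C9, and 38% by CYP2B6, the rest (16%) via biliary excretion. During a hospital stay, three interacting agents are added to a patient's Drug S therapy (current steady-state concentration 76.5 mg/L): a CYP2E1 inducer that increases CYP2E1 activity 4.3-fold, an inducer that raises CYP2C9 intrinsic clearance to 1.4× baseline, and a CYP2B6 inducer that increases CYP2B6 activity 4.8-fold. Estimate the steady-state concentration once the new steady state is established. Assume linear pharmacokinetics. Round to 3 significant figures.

The CYP2E1 pathway (27% of clearance) is boosted to 4.3× activity: 0.27 × 4.3 = 1.161.
The CYP2C9 pathway (19% of clearance) is boosted to 1.4× activity: 0.19 × 1.4 = 0.266.
The CYP2B6 pathway (38% of clearance) is boosted to 4.8× activity: 0.38 × 4.8 = 1.824.
The remaining 16% of clearance is unaffected.
Relative clearance = 1.161 + 0.266 + 1.824 + 0.16 = 3.411.
Steady-state concentration ∝ 1/CL: new value = 76.5 / 3.411 = 22.4 mg/L.

22.4 mg/L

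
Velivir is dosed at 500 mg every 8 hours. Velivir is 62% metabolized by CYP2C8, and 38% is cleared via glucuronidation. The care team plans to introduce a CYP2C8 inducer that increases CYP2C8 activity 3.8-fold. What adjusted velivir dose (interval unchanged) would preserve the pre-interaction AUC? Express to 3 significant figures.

1.37 × 10³ mg

The CYP2C8 pathway (62% of clearance) increases to 3.8× activity: 0.62 × 3.8 = 2.356.
The remaining 38% of clearance is unaffected.
CL_new/CL_old = 2.356 + 0.38 = 2.736.
To maintain the same steady-state level, dose must scale with clearance: new dose = 500 × 2.736 = 1.37 × 10³ mg.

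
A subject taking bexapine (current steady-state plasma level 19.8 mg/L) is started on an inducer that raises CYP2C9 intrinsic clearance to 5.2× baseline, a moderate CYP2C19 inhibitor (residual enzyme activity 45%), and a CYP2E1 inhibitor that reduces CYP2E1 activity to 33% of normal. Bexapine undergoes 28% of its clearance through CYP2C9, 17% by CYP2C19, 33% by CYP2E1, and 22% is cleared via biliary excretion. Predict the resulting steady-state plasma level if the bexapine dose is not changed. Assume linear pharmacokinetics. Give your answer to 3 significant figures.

10.6 mg/L

The CYP2C9 pathway (28% of clearance) increases to 5.2× activity: 0.28 × 5.2 = 1.456.
The CYP2C19 pathway (17% of clearance) drops to 0.45× activity: 0.17 × 0.45 = 0.0765.
The CYP2E1 pathway (33% of clearance) drops to 0.33× activity: 0.33 × 0.33 = 0.1089.
Non-CYP routes (22%) are unchanged.
New clearance relative to baseline: 1.456 + 0.0765 + 0.1089 + 0.22 = 1.8614.
New steady-state plasma level = 19.8 / 1.8614 = 10.6 mg/L (concentration scales inversely with clearance).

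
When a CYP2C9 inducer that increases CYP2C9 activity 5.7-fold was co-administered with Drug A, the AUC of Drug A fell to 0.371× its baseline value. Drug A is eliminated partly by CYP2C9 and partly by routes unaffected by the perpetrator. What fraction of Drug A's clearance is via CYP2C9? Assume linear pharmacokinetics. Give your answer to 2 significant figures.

0.36

CL'/CL = 1 / 0.371 = 2.695
5.7·fm + (1 − fm) = 2.695
fm = (2.695 − 1) / (5.7 − 1) = 0.36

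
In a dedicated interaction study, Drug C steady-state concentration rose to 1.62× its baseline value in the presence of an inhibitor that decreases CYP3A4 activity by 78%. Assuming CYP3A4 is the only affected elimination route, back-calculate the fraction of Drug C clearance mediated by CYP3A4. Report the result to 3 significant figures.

0.491

Let fm be the CYP3A4 fraction. New clearance relative to baseline = fm × 0.22 + (1 − fm).
Steady-state concentration ratio = 1 / (new CL fraction), so new CL fraction = 1 / 1.62 = 0.6173.
fm × 0.22 + 1 − fm = 0.6173  ⇒  fm × (0.22 − 1) = −0.3827  ⇒  fm = 0.491.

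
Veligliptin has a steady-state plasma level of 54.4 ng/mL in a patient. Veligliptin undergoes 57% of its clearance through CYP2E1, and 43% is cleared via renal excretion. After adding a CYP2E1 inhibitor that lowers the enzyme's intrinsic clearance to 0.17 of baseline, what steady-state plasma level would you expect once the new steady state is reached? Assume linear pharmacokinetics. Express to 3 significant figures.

The CYP2E1 pathway (57% of clearance) is reduced to 0.17× activity: 0.57 × 0.17 = 0.0969.
Non-CYP routes (43%) are unchanged.
Relative clearance = 0.0969 + 0.43 = 0.5269.
Steady-state plasma level ∝ 1/CL, so new value = 54.4 / 0.5269 = 103 ng/mL.

103 ng/mL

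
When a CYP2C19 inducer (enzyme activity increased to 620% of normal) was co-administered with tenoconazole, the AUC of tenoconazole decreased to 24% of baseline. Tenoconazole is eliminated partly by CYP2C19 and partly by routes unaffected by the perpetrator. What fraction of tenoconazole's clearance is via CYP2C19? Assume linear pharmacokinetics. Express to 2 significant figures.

CL'/CL = 1 / 0.240 = 4.167
6.2·fm + (1 − fm) = 4.167
fm = (4.167 − 1) / (6.2 − 1) = 0.61

0.61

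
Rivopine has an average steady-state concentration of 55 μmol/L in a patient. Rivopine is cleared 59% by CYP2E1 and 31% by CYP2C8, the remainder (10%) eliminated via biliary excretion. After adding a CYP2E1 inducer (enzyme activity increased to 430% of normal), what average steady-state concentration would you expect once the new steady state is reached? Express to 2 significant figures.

The CYP2E1 pathway (59% of clearance) is boosted to 4.3× activity: 0.59 × 4.3 = 2.537.
CYP2C8 (31%) and the residual 10% are unaffected.
Relative clearance = 2.537 + 0.31 + 0.1 = 2.947.
With dosing unchanged, average steady-state concentration scales as 1/CL: 55 / 2.947 = 19 μmol/L.

19 μmol/L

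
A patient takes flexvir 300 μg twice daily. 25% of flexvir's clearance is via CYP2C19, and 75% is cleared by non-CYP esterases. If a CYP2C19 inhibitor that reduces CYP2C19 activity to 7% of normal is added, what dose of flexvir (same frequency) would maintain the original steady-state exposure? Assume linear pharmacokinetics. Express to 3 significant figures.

CYP2C19: 0.25 × 0.07 = 0.0175
Other: 0.75 (unchanged)
New clearance relative to baseline: 0.0175 + 0.75 = 0.7675.
Exposure is unchanged when dose changes in proportion to clearance. New dose = 300 μg × 0.7675 = 230 μg.

230 μg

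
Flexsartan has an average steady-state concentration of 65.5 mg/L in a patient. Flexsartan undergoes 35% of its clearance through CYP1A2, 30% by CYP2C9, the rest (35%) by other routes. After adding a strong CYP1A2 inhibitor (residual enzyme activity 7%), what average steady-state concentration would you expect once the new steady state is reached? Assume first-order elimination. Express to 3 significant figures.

The CYP1A2 pathway (35% of clearance) falls to 0.07× activity: 0.35 × 0.07 = 0.0245.
CYP2C9 (30%) and the residual 35% are unaffected.
Relative clearance = 0.0245 + 0.3 + 0.35 = 0.6745.
Average steady-state concentration ∝ 1/CL, so new value = 65.5 / 0.6745 = 97.1 mg/L.

97.1 mg/L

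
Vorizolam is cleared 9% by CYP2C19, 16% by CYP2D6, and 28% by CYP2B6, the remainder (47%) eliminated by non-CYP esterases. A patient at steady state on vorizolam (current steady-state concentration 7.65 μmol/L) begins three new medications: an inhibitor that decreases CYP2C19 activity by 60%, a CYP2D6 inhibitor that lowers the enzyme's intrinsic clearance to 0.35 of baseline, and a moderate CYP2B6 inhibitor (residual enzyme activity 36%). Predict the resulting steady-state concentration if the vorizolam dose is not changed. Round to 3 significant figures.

CYP2C19: 0.09 × 0.4 = 0.036
CYP2D6: 0.16 × 0.35 = 0.056
CYP2B6: 0.28 × 0.36 = 0.1008
Other: 0.47 (unchanged)
CL_new/CL_old = 0.036 + 0.056 + 0.1008 + 0.47 = 0.6628.
New steady-state concentration = 7.65 / 0.6628 = 11.5 μmol/L (concentration scales inversely with clearance).

11.5 μmol/L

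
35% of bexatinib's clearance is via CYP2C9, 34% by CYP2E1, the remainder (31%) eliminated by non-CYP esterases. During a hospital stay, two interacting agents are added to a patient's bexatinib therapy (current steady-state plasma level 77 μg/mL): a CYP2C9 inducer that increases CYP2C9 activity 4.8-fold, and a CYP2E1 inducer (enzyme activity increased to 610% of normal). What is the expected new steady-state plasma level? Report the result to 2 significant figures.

The CYP2C9 pathway (35% of clearance) is boosted to 4.8× activity: 0.35 × 4.8 = 1.68.
The CYP2E1 pathway (34% of clearance) increases to 6.1× activity: 0.34 × 6.1 = 2.074.
Non-CYP routes (31%) are unchanged.
Relative clearance = 1.68 + 2.074 + 0.31 = 4.064.
New steady-state plasma level = 77 / 4.064 = 19 μg/mL (concentration scales inversely with clearance).

19 μg/mL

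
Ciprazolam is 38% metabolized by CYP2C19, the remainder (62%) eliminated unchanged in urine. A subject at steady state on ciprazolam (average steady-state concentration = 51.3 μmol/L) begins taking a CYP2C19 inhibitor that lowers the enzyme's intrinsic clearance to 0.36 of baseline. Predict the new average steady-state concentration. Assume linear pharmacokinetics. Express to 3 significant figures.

The CYP2C19 pathway (38% of clearance) is reduced to 0.36× activity: 0.38 × 0.36 = 0.1368.
Non-CYP routes (62%) are unchanged.
New clearance relative to baseline: 0.1368 + 0.62 = 0.7568.
Average steady-state concentration ∝ 1/CL, so new value = 51.3 / 0.7568 = 67.8 μmol/L.

67.8 μmol/L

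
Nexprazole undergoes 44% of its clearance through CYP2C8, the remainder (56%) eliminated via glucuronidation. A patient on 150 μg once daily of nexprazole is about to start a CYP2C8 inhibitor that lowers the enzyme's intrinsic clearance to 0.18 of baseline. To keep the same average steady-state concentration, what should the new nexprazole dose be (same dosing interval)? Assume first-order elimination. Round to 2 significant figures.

The CYP2C8 pathway (44% of clearance) falls to 0.18× activity: 0.44 × 0.18 = 0.0792.
The remaining 56% of clearance is unaffected.
CL_new/CL_old = 0.0792 + 0.56 = 0.6392.
Css,avg = (dose rate)/CL, so holding Css fixed requires dose ∝ CL: 150 × 0.6392 = 96 μg.

96 μg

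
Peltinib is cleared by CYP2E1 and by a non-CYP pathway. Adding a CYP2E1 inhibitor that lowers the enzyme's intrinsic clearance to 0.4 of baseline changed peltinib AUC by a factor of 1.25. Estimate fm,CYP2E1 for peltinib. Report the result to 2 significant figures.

0.33

Call the CYP2E1 fraction fm. After the interaction, CL_new/CL_old = fm × 0.4 + (1 − fm).
AUC ratio = 1 / (new CL fraction), so new CL fraction = 1 / 1.25 = 0.8.
fm × 0.4 + 1 − fm = 0.8  ⇒  fm × (0.4 − 1) = −0.2  ⇒  fm = 0.33.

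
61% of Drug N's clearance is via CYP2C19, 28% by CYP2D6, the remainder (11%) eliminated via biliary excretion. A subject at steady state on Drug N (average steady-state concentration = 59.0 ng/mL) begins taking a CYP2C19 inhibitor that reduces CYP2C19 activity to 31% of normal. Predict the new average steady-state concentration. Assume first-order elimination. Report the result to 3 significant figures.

102 ng/mL

The CYP2C19 pathway (61% of clearance) drops to 0.31× activity: 0.61 × 0.31 = 0.1891.
CYP2D6 (28%) and the residual 11% are unaffected.
New clearance relative to baseline: 0.1891 + 0.28 + 0.11 = 0.5791.
With dosing unchanged, average steady-state concentration scales as 1/CL: 59.0 / 0.5791 = 102 ng/mL.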